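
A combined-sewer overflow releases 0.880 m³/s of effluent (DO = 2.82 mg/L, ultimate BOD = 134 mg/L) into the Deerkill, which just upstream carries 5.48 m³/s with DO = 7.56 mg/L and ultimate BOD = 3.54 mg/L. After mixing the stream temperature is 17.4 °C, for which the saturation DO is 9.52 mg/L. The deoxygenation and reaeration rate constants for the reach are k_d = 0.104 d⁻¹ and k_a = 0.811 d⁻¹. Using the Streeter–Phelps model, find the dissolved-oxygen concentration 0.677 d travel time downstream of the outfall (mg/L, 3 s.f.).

DO ≈ 6.88 mg/L

Mixed DO = (5.48×7.56 + 0.880×2.82)/(5.48+0.880) = 43.91/6.360 = 6.904 mg/L.
Mixed L₀ = (5.48×3.54 + 0.880×134)/(6.360) = 137.3/6.360 = 21.59 mg/L.
Initial deficit D₀ = C_s − DO₀ = 9.52 − 6.904 = 2.616 mg/L.
D(0.677) = [0.104×21.59/(0.811−0.104)](e^(−0.104×0.677) − e^(−0.811×0.677)) + 2.616 e^(−0.811×0.677)
= 3.176 × (0.9320 − 0.5775) + 2.616 × 0.5775 = 2.637 mg/L.
DO = 9.52 − 2.637 = 6.883 mg/L.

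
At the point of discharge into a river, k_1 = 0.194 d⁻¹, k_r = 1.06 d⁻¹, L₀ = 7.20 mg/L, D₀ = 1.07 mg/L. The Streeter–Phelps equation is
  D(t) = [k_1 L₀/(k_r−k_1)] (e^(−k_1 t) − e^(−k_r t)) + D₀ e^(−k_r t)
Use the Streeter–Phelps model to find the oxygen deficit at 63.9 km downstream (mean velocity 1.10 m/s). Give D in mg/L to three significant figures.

Travel time t = x/v = 63.9 km / (1.10 m/s) = 63900 m / 1.10 m/s = 58090 s = 0.6723 d.
k_1 L₀/(k_r−k_1) = 0.194×7.20/(1.06−0.194) = 1.397/0.8660 = 1.613 mg/L.
e^(−k_1 t) = e^(−0.194×0.6723) = 0.8777; e^(−k_r t) = e^(−1.06×0.6723) = 0.4903.
D = 1.613 × (0.8777 − 0.4903) + 1.07 × 0.4903 = 0.6248 + 0.5246 = 1.149 mg/L.

D ≈ 1.15 mg/L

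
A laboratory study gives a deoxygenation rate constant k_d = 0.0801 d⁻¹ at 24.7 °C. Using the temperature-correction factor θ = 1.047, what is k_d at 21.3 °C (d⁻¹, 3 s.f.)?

k_d(T₂) = k_d(T₁) · θ^(T₂−T₁) = 0.0801 × 1.047^(21.3−24.7)
= 0.0801 × 1.047^-3.40 = 0.0801 × 0.8554 = 0.06852 d⁻¹.

k_d ≈ 0.0685 d⁻¹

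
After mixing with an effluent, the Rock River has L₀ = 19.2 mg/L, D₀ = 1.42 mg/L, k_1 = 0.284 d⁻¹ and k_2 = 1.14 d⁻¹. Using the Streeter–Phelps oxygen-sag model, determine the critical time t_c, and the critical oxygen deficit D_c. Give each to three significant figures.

With k_2/k_1 = 4.014 and 1 − D₀(k_2−k_1)/(k_1 L₀) = 0.7771,
t_c = ln(4.014 × 0.7771) / (1.14 − 0.284) = ln(3.119) / 0.8560 = 1.138/0.8560 = 1.329 d.
L(t_c) = L₀ e^(−k_1 t_c) = 19.2 × 0.6856 = 13.16 mg/L, and at the critical point k_2 D_c = k_1 L, so D_c = (0.284/1.14) × 13.16 = 3.279 mg/L.

t_c ≈ 1.33 d; D_c ≈ 3.28 mg/L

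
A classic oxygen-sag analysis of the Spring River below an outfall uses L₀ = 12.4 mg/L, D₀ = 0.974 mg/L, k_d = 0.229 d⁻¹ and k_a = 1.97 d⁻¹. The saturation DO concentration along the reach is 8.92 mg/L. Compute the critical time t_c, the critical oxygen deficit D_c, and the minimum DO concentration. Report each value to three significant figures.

t_c ≈ 0.714 d; D_c ≈ 1.22 mg/L; min DO ≈ 7.70 mg/L

At the critical point dD/dt = 0, so k_d L₀ e^(−k_d t) = k_a D. Substituting D(t) from the Streeter–Phelps equation and solving for t gives
t_c = ln[(k_a/k_d)(1 − D₀(k_a−k_d)/(k_d L₀))] / (k_a−k_d).
Here k_a−k_d = 1.741 d⁻¹ and 1 − D₀(k_a−k_d)/(k_d L₀) = 1 − 0.974×1.741/(0.229×12.4) = 0.4028, so
t_c = ln(8.603 × 0.4028) / 1.741 = 1.243 / 1.741 = 0.7139 d.
D_c = (k_d/k_a) L₀ e^(−k_d t_c) = (0.229/1.97) × 12.4 × e^(−0.229×0.7139) = 0.1162 × 12.4 × 0.8492 = 1.224 mg/L.
Minimum DO = C_s − D_c = 8.92 − 1.224 = 7.696 mg/L.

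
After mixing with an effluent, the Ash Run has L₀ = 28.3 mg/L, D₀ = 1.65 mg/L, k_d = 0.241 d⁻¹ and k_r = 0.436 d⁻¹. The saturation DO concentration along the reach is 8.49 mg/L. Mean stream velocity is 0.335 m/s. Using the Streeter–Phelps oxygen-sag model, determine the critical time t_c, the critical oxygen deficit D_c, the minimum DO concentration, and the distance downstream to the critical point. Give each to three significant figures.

t_c ≈ 2.79 d; D_c ≈ 7.98 mg/L; min DO ≈ 0.509 mg/L; x_c ≈ 80.8 km

t_c = [1/(k_r−k_d)] ln[(k_r/k_d)(1 − D₀(k_r−k_d)/(k_d L₀))]
= [1/(0.436−0.241)] ln[(0.436/0.241)(1 − 1.65×0.1950/(0.241×28.3))]
= (1/0.1950) ln[1.809 × 0.9528] = 5.128 × ln(1.724) = 5.128 × 0.5445 = 2.792 d.
D_c = (k_d/k_r) L₀ e^(−k_d t_c) = (0.241/0.436) × 28.3 × e^(−0.241×2.792) = 0.5528 × 28.3 × 0.5102 = 7.981 mg/L.
Minimum DO = C_s − D_c = 8.49 − 7.981 = 0.5092 mg/L.
x_c = v t_c = 0.335 m/s × 2.792 d × 86400 s/d = 80820 m ≈ 80.8 km.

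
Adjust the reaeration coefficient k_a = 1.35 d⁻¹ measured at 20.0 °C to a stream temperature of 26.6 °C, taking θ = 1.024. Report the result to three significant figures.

k_a(T₂) = k_a(T₁) · θ^(T₂−T₁) = 1.35 × 1.024^(26.6−20.0)
= 1.35 × 1.024^6.60 = 1.35 × 1.169 = 1.579 d⁻¹.

k_a ≈ 1.58 d⁻¹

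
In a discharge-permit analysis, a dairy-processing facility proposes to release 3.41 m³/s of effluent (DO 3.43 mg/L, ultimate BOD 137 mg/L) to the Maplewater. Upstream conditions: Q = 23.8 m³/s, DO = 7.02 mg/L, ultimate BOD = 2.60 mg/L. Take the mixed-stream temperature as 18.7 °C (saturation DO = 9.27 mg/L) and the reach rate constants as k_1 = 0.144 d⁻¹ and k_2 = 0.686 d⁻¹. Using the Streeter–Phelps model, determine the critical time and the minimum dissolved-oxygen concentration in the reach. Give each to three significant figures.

t_c ≈ 1.52 d; minimum DO ≈ 5.99 mg/L

Mixed DO = (23.8×7.02 + 3.41×3.43)/(23.8+3.41) = 178.8/27.21 = 6.570 mg/L.
Mixed L₀ = (23.8×2.60 + 3.41×137)/(27.21) = 529.1/27.21 = 19.44 mg/L.
Initial deficit D₀ = C_s − DO₀ = 9.27 − 6.570 = 2.700 mg/L.
t_c = (1/0.5420) ln[(0.686/0.144)(1 − 2.700×0.5420/(0.144×19.44))] = 1.845 × ln(2.274) = 1.516 d.
D_c = (0.144/0.686) × 19.44 × e^(−0.144×1.516) = 0.2099 × 19.44 × 0.8039 = 3.281 mg/L.
Minimum DO = 9.27 − 3.281 = 5.989 mg/L.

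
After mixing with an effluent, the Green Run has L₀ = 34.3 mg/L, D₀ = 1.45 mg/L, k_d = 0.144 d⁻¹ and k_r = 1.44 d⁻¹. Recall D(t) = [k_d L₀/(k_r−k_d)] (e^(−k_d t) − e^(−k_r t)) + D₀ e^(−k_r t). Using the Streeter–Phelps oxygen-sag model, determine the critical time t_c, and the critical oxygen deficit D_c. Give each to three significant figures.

t_c ≈ 1.41 d; D_c ≈ 2.80 mg/L

With k_r/k_d = 10.00 and 1 − D₀(k_r−k_d)/(k_d L₀) = 0.6195,
t_c = ln(10.00 × 0.6195) / (1.44 − 0.144) = ln(6.195) / 1.296 = 1.824/1.296 = 1.407 d.
L(t_c) = L₀ e^(−k_d t_c) = 34.3 × 0.8166 = 28.01 mg/L, and at the critical point k_r D_c = k_d L, so D_c = (0.144/1.44) × 28.01 = 2.801 mg/L.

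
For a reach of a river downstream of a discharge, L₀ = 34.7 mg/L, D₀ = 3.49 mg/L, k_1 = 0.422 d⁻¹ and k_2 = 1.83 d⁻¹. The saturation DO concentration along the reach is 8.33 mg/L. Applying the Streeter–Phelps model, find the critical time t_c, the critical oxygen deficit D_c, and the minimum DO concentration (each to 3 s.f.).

At the critical point dD/dt = 0, so k_1 L₀ e^(−k_1 t) = k_2 D. Substituting D(t) from the Streeter–Phelps equation and solving for t gives
t_c = ln[(k_2/k_1)(1 − D₀(k_2−k_1)/(k_1 L₀))] / (k_2−k_1).
Here k_2−k_1 = 1.408 d⁻¹ and 1 − D₀(k_2−k_1)/(k_1 L₀) = 1 − 3.49×1.408/(0.422×34.7) = 0.6644, so
t_c = ln(4.336 × 0.6644) / 1.408 = 1.058 / 1.408 = 0.7516 d.
L(t_c) = L₀ e^(−k_1 t_c) = 34.7 × 0.7282 = 25.27 mg/L, and at the critical point k_2 D_c = k_1 L, so D_c = (0.422/1.83) × 25.27 = 5.827 mg/L.
Minimum DO = C_s − D_c = 8.33 − 5.827 = 2.503 mg/L.

t_c ≈ 0.752 d; D_c ≈ 5.83 mg/L; min DO ≈ 2.50 mg/L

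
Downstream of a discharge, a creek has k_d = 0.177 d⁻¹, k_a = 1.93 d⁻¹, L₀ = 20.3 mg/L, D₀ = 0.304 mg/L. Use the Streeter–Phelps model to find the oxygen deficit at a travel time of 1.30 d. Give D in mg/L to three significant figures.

D ≈ 1.49 mg/L

k_d L₀/(k_a−k_d) = 0.177×20.3/(1.93−0.177) = 3.593/1.753 = 2.050 mg/L.
e^(−k_d t) = e^(−0.177×1.300) = 0.7945; e^(−k_a t) = e^(−1.93×1.300) = 0.08135.
D = 2.050 × (0.7945 − 0.08135) + 0.304 × 0.08135 = 1.462 + 0.02473 = 1.486 mg/L.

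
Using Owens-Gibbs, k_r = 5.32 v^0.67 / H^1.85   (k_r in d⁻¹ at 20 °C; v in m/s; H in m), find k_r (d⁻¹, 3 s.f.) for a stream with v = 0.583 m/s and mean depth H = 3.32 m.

k_r = 5.32 × 0.583^0.67 / 3.32^1.85 = 5.32 × 0.6966 / 9.207 = 0.4025 d⁻¹.

k_r ≈ 0.403 d⁻¹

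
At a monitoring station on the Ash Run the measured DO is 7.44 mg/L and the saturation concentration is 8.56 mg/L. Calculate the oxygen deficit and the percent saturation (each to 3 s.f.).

D ≈ 1.12 mg/L; 86.9 % saturation

D = C_s − C = 8.56 − 7.44 = 1.12 mg/L.
% saturation = 7.44/8.56 × 100 = 86.9 %.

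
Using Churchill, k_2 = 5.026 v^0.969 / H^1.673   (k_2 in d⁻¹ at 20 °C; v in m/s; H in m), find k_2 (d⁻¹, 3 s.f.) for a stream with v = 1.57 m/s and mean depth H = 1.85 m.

k_2 = 5.026 × 1.57^0.969 / 1.85^1.673 = 5.026 × 1.548 / 2.799 = 2.780 d⁻¹.

k_2 ≈ 2.78 d⁻¹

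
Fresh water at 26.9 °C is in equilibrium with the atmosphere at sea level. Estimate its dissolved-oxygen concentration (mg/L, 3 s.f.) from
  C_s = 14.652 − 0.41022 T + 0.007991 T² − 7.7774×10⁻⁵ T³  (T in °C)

C_s = 14.652 − 0.41022×26.9 + 0.007991×26.9² − 7.7774×10⁻⁵×26.9³ = 7.886 mg/L.

C_s ≈ 7.89 mg/L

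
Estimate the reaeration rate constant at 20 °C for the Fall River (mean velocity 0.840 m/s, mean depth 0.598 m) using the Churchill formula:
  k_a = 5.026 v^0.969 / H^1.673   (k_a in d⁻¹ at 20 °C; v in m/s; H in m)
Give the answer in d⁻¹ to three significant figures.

k_a = 5.026 × 0.840^0.969 / 0.598^1.673 = 5.026 × 0.8446 / 0.4231 = 10.03 d⁻¹.

k_a ≈ 10.0 d⁻¹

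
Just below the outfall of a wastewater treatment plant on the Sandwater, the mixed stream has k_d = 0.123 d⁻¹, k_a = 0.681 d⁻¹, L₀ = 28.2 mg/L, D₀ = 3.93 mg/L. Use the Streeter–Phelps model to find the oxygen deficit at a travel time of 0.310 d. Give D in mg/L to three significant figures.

D ≈ 4.13 mg/L

k_d L₀/(k_a−k_d) = 0.123×28.2/(0.681−0.123) = 3.469/0.5580 = 6.216 mg/L.
e^(−k_d t) = e^(−0.123×0.3100) = 0.9626; e^(−k_a t) = e^(−0.681×0.3100) = 0.8097.
D = 6.216 × (0.9626 − 0.8097) + 3.93 × 0.8097 = 0.9505 + 3.182 = 4.133 mg/L.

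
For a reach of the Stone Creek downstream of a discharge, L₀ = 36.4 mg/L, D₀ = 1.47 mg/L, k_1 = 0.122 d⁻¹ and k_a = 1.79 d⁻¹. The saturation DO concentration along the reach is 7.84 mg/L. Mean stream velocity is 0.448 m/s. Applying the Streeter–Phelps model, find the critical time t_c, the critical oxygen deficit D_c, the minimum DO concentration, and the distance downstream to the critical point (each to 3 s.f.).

t_c ≈ 1.13 d; D_c ≈ 2.16 mg/L; min DO ≈ 5.68 mg/L; x_c ≈ 43.7 km

At the critical point dD/dt = 0, so k_1 L₀ e^(−k_1 t) = k_a D. Substituting D(t) from the Streeter–Phelps equation and solving for t gives
t_c = ln[(k_a/k_1)(1 − D₀(k_a−k_1)/(k_1 L₀))] / (k_a−k_1).
Here k_a−k_1 = 1.668 d⁻¹ and 1 − D₀(k_a−k_1)/(k_1 L₀) = 1 − 1.47×1.668/(0.122×36.4) = 0.4479, so
t_c = ln(14.67 × 0.4479) / 1.668 = 1.883 / 1.668 = 1.129 d.
D_c = (k_1/k_a) L₀ e^(−k_1 t_c) = (0.122/1.79) × 36.4 × e^(−0.122×1.129) = 0.06816 × 36.4 × 0.8714 = 2.162 mg/L.
Minimum DO = C_s − D_c = 7.84 − 2.162 = 5.678 mg/L.
x_c = v t_c = 0.448 m/s × 1.129 d × 86400 s/d = 43690 m ≈ 43.7 km.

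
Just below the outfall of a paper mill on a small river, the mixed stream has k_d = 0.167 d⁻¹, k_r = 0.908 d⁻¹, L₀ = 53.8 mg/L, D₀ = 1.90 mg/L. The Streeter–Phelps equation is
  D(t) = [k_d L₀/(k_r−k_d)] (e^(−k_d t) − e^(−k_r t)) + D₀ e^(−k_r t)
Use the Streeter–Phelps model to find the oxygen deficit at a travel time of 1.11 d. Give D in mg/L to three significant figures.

k_d L₀/(k_r−k_d) = 0.167×53.8/(0.908−0.167) = 8.985/0.7410 = 12.12 mg/L.
e^(−k_d t) = e^(−0.167×1.110) = 0.8308; e^(−k_r t) = e^(−0.908×1.110) = 0.3650.
D = 12.12 × (0.8308 − 0.3650) + 1.90 × 0.3650 = 5.648 + 0.6935 = 6.341 mg/L.

D ≈ 6.34 mg/L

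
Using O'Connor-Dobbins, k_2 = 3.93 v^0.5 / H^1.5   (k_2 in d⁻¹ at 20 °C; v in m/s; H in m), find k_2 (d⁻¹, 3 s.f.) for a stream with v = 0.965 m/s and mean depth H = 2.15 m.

k_2 ≈ 1.22 d⁻¹

k_2 = 3.93 × 0.965^0.5 / 2.15^1.5 = 3.93 × 0.9823 / 3.153 = 1.225 d⁻¹.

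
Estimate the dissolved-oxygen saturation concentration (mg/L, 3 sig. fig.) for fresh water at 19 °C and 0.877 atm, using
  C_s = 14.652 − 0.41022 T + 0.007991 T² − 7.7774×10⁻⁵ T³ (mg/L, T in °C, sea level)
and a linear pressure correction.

C_s ≈ 8.08 mg/L

At sea level: C_s = 14.652 − 0.41022×19 + 0.007991×19² − 7.7774×10⁻⁵×19³ = 9.209 mg/L.
Pressure correction: C_s' = 9.209 × 0.877 = 8.076 mg/L.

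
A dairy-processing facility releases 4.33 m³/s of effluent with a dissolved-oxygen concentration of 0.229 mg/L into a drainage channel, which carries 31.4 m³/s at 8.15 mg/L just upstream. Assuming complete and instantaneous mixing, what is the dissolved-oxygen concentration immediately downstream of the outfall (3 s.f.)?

7.19 mg/L

Flow-weighted mixing: C = (Q_r C_r + Q_w C_w)/(Q_r + Q_w)
= (31.4×8.15 + 4.33×0.229)/(31.4 + 4.33) = 256.9/35.73 = 7.190 mg/L.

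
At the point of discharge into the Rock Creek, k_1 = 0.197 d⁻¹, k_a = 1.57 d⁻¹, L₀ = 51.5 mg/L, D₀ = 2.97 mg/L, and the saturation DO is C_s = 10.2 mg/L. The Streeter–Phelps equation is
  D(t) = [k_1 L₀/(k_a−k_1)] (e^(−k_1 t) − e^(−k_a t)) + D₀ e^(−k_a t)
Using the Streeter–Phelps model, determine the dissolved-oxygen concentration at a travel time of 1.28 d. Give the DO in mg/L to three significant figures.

DO ≈ 5.05 mg/L

k_1 L₀/(k_a−k_1) = 0.197×51.5/(1.57−0.197) = 10.15/1.373 = 7.389 mg/L.
e^(−k_1 t) = e^(−0.197×1.280) = 0.7771; e^(−k_a t) = e^(−1.57×1.280) = 0.1340.
D = 7.389 × (0.7771 − 0.1340) + 2.97 × 0.1340 = 4.752 + 0.3981 = 5.150 mg/L.
DO = C_s − D = 10.2 − 5.150 = 5.050 mg/L.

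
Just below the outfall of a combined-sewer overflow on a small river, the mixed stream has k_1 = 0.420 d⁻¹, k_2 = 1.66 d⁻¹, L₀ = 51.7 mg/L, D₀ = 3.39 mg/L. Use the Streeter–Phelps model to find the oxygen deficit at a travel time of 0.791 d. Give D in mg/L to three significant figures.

k_1 L₀/(k_2−k_1) = 0.420×51.7/(1.66−0.420) = 21.71/1.240 = 17.51 mg/L.
e^(−k_1 t) = e^(−0.420×0.7910) = 0.7173; e^(−k_2 t) = e^(−1.66×0.7910) = 0.2690.
D = 17.51 × (0.7173 − 0.2690) + 3.39 × 0.2690 = 7.851 + 0.9119 = 8.763 mg/L.

D ≈ 8.76 mg/L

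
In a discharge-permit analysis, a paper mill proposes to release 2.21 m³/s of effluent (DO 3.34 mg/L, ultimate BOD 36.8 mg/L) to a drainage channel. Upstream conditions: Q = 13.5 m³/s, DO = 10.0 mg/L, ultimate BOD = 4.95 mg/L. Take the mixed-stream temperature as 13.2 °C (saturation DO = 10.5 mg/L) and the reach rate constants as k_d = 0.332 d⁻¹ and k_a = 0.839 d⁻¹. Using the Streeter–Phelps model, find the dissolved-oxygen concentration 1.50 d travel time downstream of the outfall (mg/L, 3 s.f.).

Mixed DO = (13.5×10.0 + 2.21×3.34)/(13.5+2.21) = 142.4/15.71 = 9.063 mg/L.
Mixed L₀ = (13.5×4.95 + 2.21×36.8)/(15.71) = 148.2/15.71 = 9.430 mg/L.
Initial deficit D₀ = C_s − DO₀ = 10.5 − 9.063 = 1.437 mg/L.
D(1.50) = [0.332×9.430/(0.839−0.332)](e^(−0.332×1.50) − e^(−0.839×1.50)) + 1.437 e^(−0.839×1.50)
= 6.175 × (0.6077 − 0.2841) + 1.437 × 0.2841 = 2.407 mg/L.
DO = 10.5 − 2.407 = 8.093 mg/L.

DO ≈ 8.09 mg/L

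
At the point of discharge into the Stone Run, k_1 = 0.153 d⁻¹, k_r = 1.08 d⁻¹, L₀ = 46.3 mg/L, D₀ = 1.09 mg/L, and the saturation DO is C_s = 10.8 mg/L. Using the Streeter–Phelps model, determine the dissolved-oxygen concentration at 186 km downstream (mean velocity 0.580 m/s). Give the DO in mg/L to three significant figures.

Travel time t = x/v = 186 km / (0.580 m/s) = 186000 m / 0.580 m/s = 320700 s = 3.712 d.
k_1 L₀/(k_r−k_1) = 0.153×46.3/(1.08−0.153) = 7.084/0.9270 = 7.642 mg/L.
e^(−k_1 t) = e^(−0.153×3.712) = 0.5667; e^(−k_r t) = e^(−1.08×3.712) = 0.01816.
D = 7.642 × (0.5667 − 0.01816) + 1.09 × 0.01816 = 4.192 + 0.01979 = 4.212 mg/L.
DO = C_s − D = 10.8 − 4.212 = 6.588 mg/L.

DO ≈ 6.59 mg/L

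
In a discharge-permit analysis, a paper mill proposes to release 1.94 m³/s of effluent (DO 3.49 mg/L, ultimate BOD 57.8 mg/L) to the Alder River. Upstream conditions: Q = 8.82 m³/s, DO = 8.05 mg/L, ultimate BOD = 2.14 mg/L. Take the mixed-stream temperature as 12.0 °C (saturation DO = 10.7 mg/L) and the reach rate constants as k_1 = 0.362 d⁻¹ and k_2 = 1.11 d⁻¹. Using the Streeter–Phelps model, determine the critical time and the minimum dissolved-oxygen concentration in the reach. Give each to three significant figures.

t_c ≈ 0.308 d; minimum DO ≈ 7.15 mg/L

Mixed DO = (8.82×8.05 + 1.94×3.49)/(8.82+1.94) = 77.77/10.76 = 7.228 mg/L.
Mixed L₀ = (8.82×2.14 + 1.94×57.8)/(10.76) = 131.0/10.76 = 12.18 mg/L.
Initial deficit D₀ = C_s − DO₀ = 10.7 − 7.228 = 3.472 mg/L.
t_c = (1/0.7480) ln[(1.11/0.362)(1 − 3.472×0.7480/(0.362×12.18))] = 1.337 × ln(1.259) = 0.3084 d.
D_c = (0.362/1.11) × 12.18 × e^(−0.362×0.3084) = 0.3261 × 12.18 × 0.8944 = 3.551 mg/L.
Minimum DO = 10.7 − 3.551 = 7.149 mg/L.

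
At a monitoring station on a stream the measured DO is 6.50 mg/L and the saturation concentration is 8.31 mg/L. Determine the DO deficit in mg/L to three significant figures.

D = C_s − C = 8.31 − 6.50 = 1.81 mg/L.

D ≈ 1.81 mg/L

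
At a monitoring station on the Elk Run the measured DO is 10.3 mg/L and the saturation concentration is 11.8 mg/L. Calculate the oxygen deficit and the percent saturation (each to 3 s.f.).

D ≈ 1.50 mg/L; 87.3 % saturation

D = C_s − C = 11.8 − 10.3 = 1.50 mg/L.
% saturation = 10.3/11.8 × 100 = 87.3 %.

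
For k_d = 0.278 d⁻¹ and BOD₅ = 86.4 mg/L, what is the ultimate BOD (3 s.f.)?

L₀ ≈ 115 mg/L

BOD₅ = L₀(1 − e^(−5k_d)) ⇒ L₀ = BOD₅ / (1 − e^(−5×0.278))
= 86.4 / (1 − 0.2491) = 86.4 / 0.7509 = 115.1 mg/L.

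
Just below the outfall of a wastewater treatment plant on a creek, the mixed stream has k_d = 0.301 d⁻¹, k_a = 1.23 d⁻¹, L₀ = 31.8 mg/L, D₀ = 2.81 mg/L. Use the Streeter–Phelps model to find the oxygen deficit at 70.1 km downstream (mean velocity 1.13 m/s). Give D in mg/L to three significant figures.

Travel time t = x/v = 70.1 km / (1.13 m/s) = 70100 m / 1.13 m/s = 62040 s = 0.7180 d.
k_d L₀/(k_a−k_d) = 0.301×31.8/(1.23−0.301) = 9.572/0.9290 = 10.30 mg/L.
e^(−k_d t) = e^(−0.301×0.7180) = 0.8056; e^(−k_a t) = e^(−1.23×0.7180) = 0.4135.
D = 10.30 × (0.8056 − 0.4135) + 2.81 × 0.4135 = 4.041 + 1.162 = 5.202 mg/L.

D ≈ 5.20 mg/L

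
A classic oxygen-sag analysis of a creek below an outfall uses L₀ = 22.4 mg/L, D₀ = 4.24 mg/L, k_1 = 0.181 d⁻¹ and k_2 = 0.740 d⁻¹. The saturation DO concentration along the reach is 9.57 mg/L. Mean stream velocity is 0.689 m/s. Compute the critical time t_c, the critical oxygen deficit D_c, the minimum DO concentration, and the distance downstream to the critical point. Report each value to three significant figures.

t_c ≈ 0.948 d; D_c ≈ 4.62 mg/L; min DO ≈ 4.95 mg/L; x_c ≈ 56.4 km

t_c = [1/(k_2−k_1)] ln[(k_2/k_1)(1 − D₀(k_2−k_1)/(k_1 L₀))]
= [1/(0.740−0.181)] ln[(0.740/0.181)(1 − 4.24×0.5590/(0.181×22.4))]
= (1/0.5590) ln[4.088 × 0.4154] = 1.789 × ln(1.698) = 1.789 × 0.5297 = 0.9475 d.
D_c = (k_1/k_2) L₀ e^(−k_1 t_c) = (0.181/0.740) × 22.4 × e^(−0.181×0.9475) = 0.2446 × 22.4 × 0.8424 = 4.615 mg/L.
Minimum DO = C_s − D_c = 9.57 − 4.615 = 4.955 mg/L.
x_c = v t_c = 0.689 m/s × 0.9475 d × 86400 s/d = 56410 m ≈ 56.4 km.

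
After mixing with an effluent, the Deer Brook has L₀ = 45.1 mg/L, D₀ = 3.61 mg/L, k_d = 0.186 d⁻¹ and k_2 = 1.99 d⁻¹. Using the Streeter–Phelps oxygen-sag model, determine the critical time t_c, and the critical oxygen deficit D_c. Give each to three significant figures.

t_c ≈ 0.484 d; D_c ≈ 3.85 mg/L

With k_2/k_d = 10.70 and 1 − D₀(k_2−k_d)/(k_d L₀) = 0.2237,
t_c = ln(10.70 × 0.2237) / (1.99 − 0.186) = ln(2.393) / 1.804 = 0.8725/1.804 = 0.4836 d.
D_c = (k_d/k_2) L₀ e^(−k_d t_c) = (0.186/1.99) × 45.1 × e^(−0.186×0.4836) = 0.09347 × 45.1 × 0.9140 = 3.853 mg/L.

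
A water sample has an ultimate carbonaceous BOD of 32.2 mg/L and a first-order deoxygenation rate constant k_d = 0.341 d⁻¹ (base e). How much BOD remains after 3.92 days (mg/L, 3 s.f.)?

L_t = L₀ e^(−k_d t) = 32.2 × e^(−0.341×3.92) = 32.2 × 0.2627 = 8.459 mg/L.

L ≈ 8.46 mg/L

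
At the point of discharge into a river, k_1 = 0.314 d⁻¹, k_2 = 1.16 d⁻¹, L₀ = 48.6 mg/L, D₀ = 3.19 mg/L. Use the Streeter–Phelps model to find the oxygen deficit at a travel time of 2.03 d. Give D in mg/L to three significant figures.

D ≈ 8.13 mg/L

k_1 L₀/(k_2−k_1) = 0.314×48.6/(1.16−0.314) = 15.26/0.8460 = 18.04 mg/L.
e^(−k_1 t) = e^(−0.314×2.030) = 0.5287; e^(−k_2 t) = e^(−1.16×2.030) = 0.09491.
D = 18.04 × (0.5287 − 0.09491) + 3.19 × 0.09491 = 7.824 + 0.3028 = 8.127 mg/L.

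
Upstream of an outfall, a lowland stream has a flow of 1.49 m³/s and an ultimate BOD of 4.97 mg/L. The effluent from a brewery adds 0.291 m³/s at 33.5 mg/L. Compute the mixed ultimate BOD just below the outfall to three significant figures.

Flow-weighted mixing: C = (Q_r C_r + Q_w C_w)/(Q_r + Q_w)
= (1.49×4.97 + 0.291×33.5)/(1.49 + 0.291) = 17.15/1.781 = 9.632 mg/L.

9.63 mg/L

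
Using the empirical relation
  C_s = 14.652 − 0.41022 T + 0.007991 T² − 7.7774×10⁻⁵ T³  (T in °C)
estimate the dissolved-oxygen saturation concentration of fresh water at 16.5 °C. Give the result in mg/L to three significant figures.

C_s = 14.652 − 0.41022×16.5 + 0.007991×16.5² − 7.7774×10⁻⁵×16.5³ = 9.710 mg/L.

C_s ≈ 9.71 mg/L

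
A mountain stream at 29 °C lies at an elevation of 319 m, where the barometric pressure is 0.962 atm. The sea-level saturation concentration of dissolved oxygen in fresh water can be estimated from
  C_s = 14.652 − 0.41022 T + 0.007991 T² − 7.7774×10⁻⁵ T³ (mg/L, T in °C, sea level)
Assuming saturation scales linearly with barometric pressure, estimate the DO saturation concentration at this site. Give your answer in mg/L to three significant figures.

At sea level: C_s = 14.652 − 0.41022×29 + 0.007991×29² − 7.7774×10⁻⁵×29³ = 7.579 mg/L.
Pressure correction: C_s' = 7.579 × 0.962 = 7.291 mg/L.

C_s ≈ 7.29 mg/L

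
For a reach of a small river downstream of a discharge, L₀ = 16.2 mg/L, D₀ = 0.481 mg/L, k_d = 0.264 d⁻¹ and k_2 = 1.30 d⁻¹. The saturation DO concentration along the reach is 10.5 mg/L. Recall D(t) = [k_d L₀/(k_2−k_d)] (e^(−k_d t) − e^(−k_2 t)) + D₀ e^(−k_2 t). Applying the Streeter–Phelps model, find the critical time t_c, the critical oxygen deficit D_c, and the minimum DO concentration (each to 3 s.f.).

With k_2/k_d = 4.924 and 1 − D₀(k_2−k_d)/(k_d L₀) = 0.8835,
t_c = ln(4.924 × 0.8835) / (1.30 − 0.264) = ln(4.350) / 1.036 = 1.470/1.036 = 1.419 d.
D_c = (k_d/k_2) L₀ e^(−k_d t_c) = (0.264/1.30) × 16.2 × e^(−0.264×1.419) = 0.2031 × 16.2 × 0.6875 = 2.262 mg/L.
Minimum DO = C_s − D_c = 10.5 − 2.262 = 8.238 mg/L.

t_c ≈ 1.42 d; D_c ≈ 2.26 mg/L; min DO ≈ 8.24 mg/L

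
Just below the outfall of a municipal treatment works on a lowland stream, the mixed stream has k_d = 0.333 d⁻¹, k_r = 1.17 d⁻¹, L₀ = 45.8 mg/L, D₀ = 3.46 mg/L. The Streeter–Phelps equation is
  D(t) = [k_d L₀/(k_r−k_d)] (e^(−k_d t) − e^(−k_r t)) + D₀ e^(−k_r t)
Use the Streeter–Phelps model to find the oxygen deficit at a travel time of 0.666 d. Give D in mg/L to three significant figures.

D ≈ 7.83 mg/L

k_d L₀/(k_r−k_d) = 0.333×45.8/(1.17−0.333) = 15.25/0.8370 = 18.22 mg/L.
e^(−k_d t) = e^(−0.333×0.6660) = 0.8011; e^(−k_r t) = e^(−1.17×0.6660) = 0.4588.
D = 18.22 × (0.8011 − 0.4588) + 3.46 × 0.4588 = 6.238 + 1.587 = 7.825 mg/L.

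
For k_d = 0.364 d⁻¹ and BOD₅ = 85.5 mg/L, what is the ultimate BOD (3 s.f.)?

BOD₅ = L₀(1 − e^(−5k_d)) ⇒ L₀ = BOD₅ / (1 − e^(−5×0.364))
= 85.5 / (1 − 0.1620) = 85.5 / 0.8380 = 102.0 mg/L.

L₀ ≈ 102 mg/L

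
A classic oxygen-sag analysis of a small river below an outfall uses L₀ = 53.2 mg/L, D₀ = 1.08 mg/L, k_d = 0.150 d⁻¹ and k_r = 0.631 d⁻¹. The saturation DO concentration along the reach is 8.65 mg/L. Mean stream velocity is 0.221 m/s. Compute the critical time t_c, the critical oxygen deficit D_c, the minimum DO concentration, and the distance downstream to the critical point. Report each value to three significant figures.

t_c ≈ 2.85 d; D_c ≈ 8.25 mg/L; min DO ≈ 0.399 mg/L; x_c ≈ 54.4 km

At the critical point dD/dt = 0, so k_d L₀ e^(−k_d t) = k_r D. Substituting D(t) from the Streeter–Phelps equation and solving for t gives
t_c = ln[(k_r/k_d)(1 − D₀(k_r−k_d)/(k_d L₀))] / (k_r−k_d).
Here k_r−k_d = 0.4810 d⁻¹ and 1 − D₀(k_r−k_d)/(k_d L₀) = 1 − 1.08×0.4810/(0.150×53.2) = 0.9349, so
t_c = ln(4.207 × 0.9349) / 0.4810 = 1.369 / 0.4810 = 2.847 d.
L(t_c) = L₀ e^(−k_d t_c) = 53.2 × 0.6524 = 34.71 mg/L, and at the critical point k_r D_c = k_d L, so D_c = (0.150/0.631) × 34.71 = 8.251 mg/L.
Minimum DO = C_s − D_c = 8.65 − 8.251 = 0.3988 mg/L.
x_c = v t_c = 0.221 m/s × 2.847 d × 86400 s/d = 54360 m ≈ 54.4 km.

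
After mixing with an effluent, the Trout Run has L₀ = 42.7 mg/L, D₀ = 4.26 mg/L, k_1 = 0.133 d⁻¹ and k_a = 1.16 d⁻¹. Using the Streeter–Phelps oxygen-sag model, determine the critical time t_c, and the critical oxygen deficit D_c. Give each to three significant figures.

t_c ≈ 0.676 d; D_c ≈ 4.47 mg/L

t_c = [1/(k_a−k_1)] ln[(k_a/k_1)(1 − D₀(k_a−k_1)/(k_1 L₀))]
= [1/(1.16−0.133)] ln[(1.16/0.133)(1 − 4.26×1.027/(0.133×42.7))]
= (1/1.027) ln[8.722 × 0.2296] = 0.9737 × ln(2.003) = 0.9737 × 0.6945 = 0.6763 d.
L(t_c) = L₀ e^(−k_1 t_c) = 42.7 × 0.9140 = 39.03 mg/L, and at the critical point k_a D_c = k_1 L, so D_c = (0.133/1.16) × 39.03 = 4.475 mg/L.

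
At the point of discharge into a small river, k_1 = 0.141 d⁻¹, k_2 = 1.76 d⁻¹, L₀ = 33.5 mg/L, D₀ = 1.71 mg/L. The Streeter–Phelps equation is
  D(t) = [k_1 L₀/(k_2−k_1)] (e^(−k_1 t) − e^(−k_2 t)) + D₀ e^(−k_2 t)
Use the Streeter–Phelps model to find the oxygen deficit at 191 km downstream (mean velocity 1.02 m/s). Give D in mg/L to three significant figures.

D ≈ 2.12 mg/L

Travel time t = x/v = 191 km / (1.02 m/s) = 191000 m / 1.02 m/s = 187300 s = 2.167 d.
k_1 L₀/(k_2−k_1) = 0.141×33.5/(1.76−0.141) = 4.723/1.619 = 2.918 mg/L.
e^(−k_1 t) = e^(−0.141×2.167) = 0.7367; e^(−k_2 t) = e^(−1.76×2.167) = 0.02205.
D = 2.918 × (0.7367 − 0.02205) + 1.71 × 0.02205 = 2.085 + 0.03771 = 2.123 mg/L.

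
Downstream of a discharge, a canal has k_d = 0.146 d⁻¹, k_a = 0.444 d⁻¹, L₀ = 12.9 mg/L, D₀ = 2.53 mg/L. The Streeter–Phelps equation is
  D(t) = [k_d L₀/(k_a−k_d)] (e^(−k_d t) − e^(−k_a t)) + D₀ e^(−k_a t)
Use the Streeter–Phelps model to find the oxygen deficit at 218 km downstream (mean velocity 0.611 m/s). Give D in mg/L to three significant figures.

Travel time t = x/v = 218 km / (0.611 m/s) = 218000 m / 0.611 m/s = 356800 s = 4.130 d.
k_d L₀/(k_a−k_d) = 0.146×12.9/(0.444−0.146) = 1.883/0.2980 = 6.320 mg/L.
e^(−k_d t) = e^(−0.146×4.130) = 0.5472; e^(−k_a t) = e^(−0.444×4.130) = 0.1599.
D = 6.320 × (0.5472 − 0.1599) + 2.53 × 0.1599 = 2.448 + 0.4044 = 2.853 mg/L.

D ≈ 2.85 mg/L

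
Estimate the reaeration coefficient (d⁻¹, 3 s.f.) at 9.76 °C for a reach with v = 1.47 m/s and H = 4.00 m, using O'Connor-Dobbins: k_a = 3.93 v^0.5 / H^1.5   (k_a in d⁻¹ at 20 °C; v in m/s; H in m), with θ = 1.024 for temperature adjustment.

k_a ≈ 0.467 d⁻¹

k_a(20) = 3.93 × 1.47^0.5 / 4.00^1.5 = 3.93 × 1.212 / 8.000 = 0.5956 d⁻¹.
k_a(9.76) = 0.5956 × 1.024^(9.76−20) = 0.5956 × 0.7844 = 0.4672 d⁻¹.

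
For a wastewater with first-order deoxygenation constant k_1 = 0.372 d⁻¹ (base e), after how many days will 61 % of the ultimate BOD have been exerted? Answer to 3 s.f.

y/L₀ = 1 − e^(−k_1 t) = 0.61 ⇒ e^(−k_1 t) = 0.390
t = −ln(0.390) / 0.372 = 0.9416 / 0.372 = 2.531 d.

t ≈ 2.53 d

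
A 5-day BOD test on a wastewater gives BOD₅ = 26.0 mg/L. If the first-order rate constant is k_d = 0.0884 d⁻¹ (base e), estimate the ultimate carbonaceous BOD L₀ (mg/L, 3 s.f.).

BOD₅ = L₀(1 − e^(−5k_d)) ⇒ L₀ = BOD₅ / (1 − e^(−5×0.0884))
= 26.0 / (1 − 0.6427) = 26.0 / 0.3573 = 72.78 mg/L.

L₀ ≈ 72.8 mg/L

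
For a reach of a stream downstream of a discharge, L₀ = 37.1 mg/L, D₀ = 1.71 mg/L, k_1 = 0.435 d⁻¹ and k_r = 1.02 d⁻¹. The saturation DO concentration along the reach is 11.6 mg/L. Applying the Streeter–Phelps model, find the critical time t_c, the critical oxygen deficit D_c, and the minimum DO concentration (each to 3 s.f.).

At the critical point dD/dt = 0, so k_1 L₀ e^(−k_1 t) = k_r D. Substituting D(t) from the Streeter–Phelps equation and solving for t gives
t_c = ln[(k_r/k_1)(1 − D₀(k_r−k_1)/(k_1 L₀))] / (k_r−k_1).
Here k_r−k_1 = 0.5850 d⁻¹ and 1 − D₀(k_r−k_1)/(k_1 L₀) = 1 − 1.71×0.5850/(0.435×37.1) = 0.9380, so
t_c = ln(2.345 × 0.9380) / 0.5850 = 0.7882 / 0.5850 = 1.347 d.
L(t_c) = L₀ e^(−k_1 t_c) = 37.1 × 0.5565 = 20.65 mg/L, and at the critical point k_r D_c = k_1 L, so D_c = (0.435/1.02) × 20.65 = 8.805 mg/L.
Minimum DO = C_s − D_c = 11.6 − 8.805 = 2.795 mg/L.

t_c ≈ 1.35 d; D_c ≈ 8.80 mg/L; min DO ≈ 2.80 mg/L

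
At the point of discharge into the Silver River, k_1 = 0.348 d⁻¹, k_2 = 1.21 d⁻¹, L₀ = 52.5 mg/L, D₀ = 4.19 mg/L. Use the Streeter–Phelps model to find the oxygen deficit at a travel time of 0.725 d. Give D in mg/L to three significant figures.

D ≈ 9.40 mg/L

k_1 L₀/(k_2−k_1) = 0.348×52.5/(1.21−0.348) = 18.27/0.8620 = 21.19 mg/L.
e^(−k_1 t) = e^(−0.348×0.7250) = 0.7770; e^(−k_2 t) = e^(−1.21×0.7250) = 0.4159.
D = 21.19 × (0.7770 − 0.4159) + 4.19 × 0.4159 = 7.653 + 1.743 = 9.396 mg/L.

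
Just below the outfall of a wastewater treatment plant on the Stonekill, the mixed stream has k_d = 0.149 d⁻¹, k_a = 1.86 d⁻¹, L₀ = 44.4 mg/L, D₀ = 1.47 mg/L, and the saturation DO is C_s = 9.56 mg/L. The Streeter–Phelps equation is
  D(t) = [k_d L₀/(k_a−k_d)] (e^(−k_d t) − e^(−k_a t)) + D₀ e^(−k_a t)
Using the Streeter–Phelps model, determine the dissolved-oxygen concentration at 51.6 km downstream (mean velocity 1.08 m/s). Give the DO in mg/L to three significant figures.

DO ≈ 6.86 mg/L

Travel time t = x/v = 51.6 km / (1.08 m/s) = 51600 m / 1.08 m/s = 47780 s = 0.5530 d.
k_d L₀/(k_a−k_d) = 0.149×44.4/(1.86−0.149) = 6.616/1.711 = 3.867 mg/L.
e^(−k_d t) = e^(−0.149×0.5530) = 0.9209; e^(−k_a t) = e^(−1.86×0.5530) = 0.3575.
D = 3.867 × (0.9209 − 0.3575) + 1.47 × 0.3575 = 2.178 + 0.5256 = 2.704 mg/L.
DO = C_s − D = 9.56 − 2.704 = 6.856 mg/L.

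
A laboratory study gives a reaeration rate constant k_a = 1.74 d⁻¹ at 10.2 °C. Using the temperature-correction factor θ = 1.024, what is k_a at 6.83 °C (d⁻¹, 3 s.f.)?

k_a(T₂) = k_a(T₁) · θ^(T₂−T₁) = 1.74 × 1.024^(6.83−10.2)
= 1.74 × 1.024^-3.37 = 1.74 × 0.9232 = 1.606 d⁻¹.

k_a ≈ 1.61 d⁻¹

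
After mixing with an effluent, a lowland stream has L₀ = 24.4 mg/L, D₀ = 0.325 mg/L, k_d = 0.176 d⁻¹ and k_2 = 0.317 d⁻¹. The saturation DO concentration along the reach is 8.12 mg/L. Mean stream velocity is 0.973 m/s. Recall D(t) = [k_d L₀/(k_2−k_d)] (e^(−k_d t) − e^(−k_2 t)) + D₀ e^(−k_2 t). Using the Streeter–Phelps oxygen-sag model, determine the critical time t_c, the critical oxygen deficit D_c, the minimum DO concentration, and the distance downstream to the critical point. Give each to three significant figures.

With k_2/k_d = 1.801 and 1 − D₀(k_2−k_d)/(k_d L₀) = 0.9893,
t_c = ln(1.801 × 0.9893) / (0.317 − 0.176) = ln(1.782) / 0.1410 = 0.5777/0.1410 = 4.097 d.
D_c = (k_d/k_2) L₀ e^(−k_d t_c) = (0.176/0.317) × 24.4 × e^(−0.176×4.097) = 0.5552 × 24.4 × 0.4862 = 6.587 mg/L.
Minimum DO = C_s − D_c = 8.12 − 6.587 = 1.533 mg/L.
x_c = v t_c = 0.973 m/s × 4.097 d × 86400 s/d = 344400 m ≈ 344 km.

t_c ≈ 4.10 d; D_c ≈ 6.59 mg/L; min DO ≈ 1.53 mg/L; x_c ≈ 344 km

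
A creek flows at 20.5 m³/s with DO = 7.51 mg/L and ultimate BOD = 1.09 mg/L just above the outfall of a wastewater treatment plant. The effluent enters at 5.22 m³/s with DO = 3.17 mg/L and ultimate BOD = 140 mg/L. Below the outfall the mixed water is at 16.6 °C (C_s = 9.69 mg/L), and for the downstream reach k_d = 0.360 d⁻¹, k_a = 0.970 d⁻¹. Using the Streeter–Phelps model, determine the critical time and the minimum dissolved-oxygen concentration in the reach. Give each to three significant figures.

Mixed DO = (20.5×7.51 + 5.22×3.17)/(20.5+5.22) = 170.5/25.72 = 6.629 mg/L.
Mixed L₀ = (20.5×1.09 + 5.22×140)/(25.72) = 753.1/25.72 = 29.28 mg/L.
Initial deficit D₀ = C_s − DO₀ = 9.69 − 6.629 = 3.061 mg/L.
t_c = (1/0.6100) ln[(0.970/0.360)(1 − 3.061×0.6100/(0.360×29.28))] = 1.639 × ln(2.217) = 1.305 d.
D_c = (0.360/0.970) × 29.28 × e^(−0.360×1.305) = 0.3711 × 29.28 × 0.6251 = 6.793 mg/L.
Minimum DO = 9.69 − 6.793 = 2.897 mg/L.

t_c ≈ 1.31 d; minimum DO ≈ 2.90 mg/L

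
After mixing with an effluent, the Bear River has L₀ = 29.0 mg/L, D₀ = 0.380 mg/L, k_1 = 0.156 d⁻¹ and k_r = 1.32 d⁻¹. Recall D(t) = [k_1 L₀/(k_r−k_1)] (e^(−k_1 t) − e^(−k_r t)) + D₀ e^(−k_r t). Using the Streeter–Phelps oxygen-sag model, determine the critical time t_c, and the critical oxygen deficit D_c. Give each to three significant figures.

With k_r/k_1 = 8.462 and 1 − D₀(k_r−k_1)/(k_1 L₀) = 0.9022,
t_c = ln(8.462 × 0.9022) / (1.32 − 0.156) = ln(7.634) / 1.164 = 2.033/1.164 = 1.746 d.
L(t_c) = L₀ e^(−k_1 t_c) = 29.0 × 0.7615 = 22.08 mg/L, and at the critical point k_r D_c = k_1 L, so D_c = (0.156/1.32) × 22.08 = 2.610 mg/L.

t_c ≈ 1.75 d; D_c ≈ 2.61 mg/L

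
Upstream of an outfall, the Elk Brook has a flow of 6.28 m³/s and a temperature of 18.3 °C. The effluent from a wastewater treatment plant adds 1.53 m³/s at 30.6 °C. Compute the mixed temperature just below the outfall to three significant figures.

Flow-weighted mixing: C = (Q_r C_r + Q_w C_w)/(Q_r + Q_w)
= (6.28×18.3 + 1.53×30.6)/(6.28 + 1.53) = 161.7/7.810 = 20.71 °C.

20.7 °C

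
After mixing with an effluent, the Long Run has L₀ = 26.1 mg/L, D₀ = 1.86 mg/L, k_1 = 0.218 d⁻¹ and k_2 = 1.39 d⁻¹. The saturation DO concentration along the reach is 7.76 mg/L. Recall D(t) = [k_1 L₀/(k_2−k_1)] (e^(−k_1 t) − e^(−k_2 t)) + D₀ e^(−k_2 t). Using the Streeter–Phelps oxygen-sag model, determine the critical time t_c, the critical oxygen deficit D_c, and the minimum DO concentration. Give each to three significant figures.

With k_2/k_1 = 6.376 and 1 − D₀(k_2−k_1)/(k_1 L₀) = 0.6169,
t_c = ln(6.376 × 0.6169) / (1.39 − 0.218) = ln(3.933) / 1.172 = 1.369/1.172 = 1.168 d.
D_c = (k_1/k_2) L₀ e^(−k_1 t_c) = (0.218/1.39) × 26.1 × e^(−0.218×1.168) = 0.1568 × 26.1 × 0.7751 = 3.173 mg/L.
Minimum DO = C_s − D_c = 7.76 − 3.173 = 4.587 mg/L.

t_c ≈ 1.17 d; D_c ≈ 3.17 mg/L; min DO ≈ 4.59 mg/L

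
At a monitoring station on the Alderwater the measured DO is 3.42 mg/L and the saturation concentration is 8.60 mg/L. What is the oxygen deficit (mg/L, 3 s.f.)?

D ≈ 5.18 mg/L

D = C_s − C = 8.60 − 3.42 = 5.18 mg/L.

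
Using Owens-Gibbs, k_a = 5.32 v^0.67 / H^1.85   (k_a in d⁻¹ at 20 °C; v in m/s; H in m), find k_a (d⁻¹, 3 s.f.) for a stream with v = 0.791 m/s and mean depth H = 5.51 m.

k_a = 5.32 × 0.791^0.67 / 5.51^1.85 = 5.32 × 0.8546 / 23.50 = 0.1934 d⁻¹.

k_a ≈ 0.193 d⁻¹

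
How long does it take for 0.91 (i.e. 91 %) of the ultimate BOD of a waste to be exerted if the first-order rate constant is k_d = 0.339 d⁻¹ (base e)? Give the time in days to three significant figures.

t ≈ 7.10 d

y/L₀ = 1 − e^(−k_d t) = 0.91 ⇒ e^(−k_d t) = 0.0900
t = −ln(0.0900) / 0.339 = 2.408 / 0.339 = 7.103 d.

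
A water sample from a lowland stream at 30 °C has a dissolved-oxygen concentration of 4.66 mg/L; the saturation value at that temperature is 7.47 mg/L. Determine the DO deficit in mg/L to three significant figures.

D ≈ 2.81 mg/L

D = C_s − C = 7.47 − 4.66 = 2.81 mg/L.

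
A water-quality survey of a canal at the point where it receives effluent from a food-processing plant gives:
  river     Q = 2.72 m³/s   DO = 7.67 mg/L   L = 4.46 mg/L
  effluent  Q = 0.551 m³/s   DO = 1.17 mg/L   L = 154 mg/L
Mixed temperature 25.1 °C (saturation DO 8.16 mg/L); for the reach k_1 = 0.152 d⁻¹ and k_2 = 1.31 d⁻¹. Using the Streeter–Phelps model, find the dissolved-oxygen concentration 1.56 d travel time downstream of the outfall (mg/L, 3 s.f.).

DO ≈ 5.39 mg/L

Mixed DO = (2.72×7.67 + 0.551×1.17)/(2.72+0.551) = 21.51/3.271 = 6.575 mg/L.
Mixed L₀ = (2.72×4.46 + 0.551×154)/(3.271) = 96.99/3.271 = 29.65 mg/L.
Initial deficit D₀ = C_s − DO₀ = 8.16 − 6.575 = 1.585 mg/L.
D(1.56) = [0.152×29.65/(1.31−0.152)](e^(−0.152×1.56) − e^(−1.31×1.56)) + 1.585 e^(−1.31×1.56)
= 3.892 × (0.7889 − 0.1296) + 1.585 × 0.1296 = 2.771 mg/L.
DO = 8.16 − 2.771 = 5.389 mg/L.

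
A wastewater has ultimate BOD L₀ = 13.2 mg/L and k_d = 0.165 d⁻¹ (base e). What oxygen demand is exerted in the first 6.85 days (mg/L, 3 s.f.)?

y ≈ 8.94 mg/L

y_t = L₀(1 − e^(−k_d t)) = 13.2 × (1 − e^(−0.165×6.85))
= 13.2 × (1 − 0.3230) = 13.2 × 0.6770 = 8.937 mg/L.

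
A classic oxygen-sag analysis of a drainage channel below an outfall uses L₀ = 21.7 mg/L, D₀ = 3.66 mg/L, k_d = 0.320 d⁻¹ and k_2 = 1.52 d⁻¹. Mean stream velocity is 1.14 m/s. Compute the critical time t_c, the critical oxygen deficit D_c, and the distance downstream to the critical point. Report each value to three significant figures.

At the critical point dD/dt = 0, so k_d L₀ e^(−k_d t) = k_2 D. Substituting D(t) from the Streeter–Phelps equation and solving for t gives
t_c = ln[(k_2/k_d)(1 − D₀(k_2−k_d)/(k_d L₀))] / (k_2−k_d).
Here k_2−k_d = 1.200 d⁻¹ and 1 − D₀(k_2−k_d)/(k_d L₀) = 1 − 3.66×1.200/(0.320×21.7) = 0.3675, so
t_c = ln(4.750 × 0.3675) / 1.200 = 0.5571 / 1.200 = 0.4643 d.
L(t_c) = L₀ e^(−k_d t_c) = 21.7 × 0.8619 = 18.70 mg/L, and at the critical point k_2 D_c = k_d L, so D_c = (0.320/1.52) × 18.70 = 3.938 mg/L.
x_c = v t_c = 1.14 m/s × 0.4643 d × 86400 s/d = 45730 m ≈ 45.7 km.

t_c ≈ 0.464 d; D_c ≈ 3.94 mg/L; x_c ≈ 45.7 km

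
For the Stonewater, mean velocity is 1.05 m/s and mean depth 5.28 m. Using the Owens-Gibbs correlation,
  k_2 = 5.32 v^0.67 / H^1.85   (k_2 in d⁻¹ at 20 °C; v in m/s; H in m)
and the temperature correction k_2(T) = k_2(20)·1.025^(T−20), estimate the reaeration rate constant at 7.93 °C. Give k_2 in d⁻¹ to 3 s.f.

k_2 ≈ 0.188 d⁻¹

k_2(20) = 5.32 × 1.05^0.67 / 5.28^1.85 = 5.32 × 1.033 / 21.72 = 0.2531 d⁻¹.
k_2(7.93) = 0.2531 × 1.025^(7.93−20) = 0.2531 × 0.7423 = 0.1878 d⁻¹.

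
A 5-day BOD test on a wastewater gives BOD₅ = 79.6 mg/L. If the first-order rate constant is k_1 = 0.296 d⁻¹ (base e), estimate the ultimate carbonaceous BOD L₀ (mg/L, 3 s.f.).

BOD₅ = L₀(1 − e^(−5k_1)) ⇒ L₀ = BOD₅ / (1 − e^(−5×0.296))
= 79.6 / (1 − 0.2276) = 79.6 / 0.7724 = 103.1 mg/L.

L₀ ≈ 103 mg/L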